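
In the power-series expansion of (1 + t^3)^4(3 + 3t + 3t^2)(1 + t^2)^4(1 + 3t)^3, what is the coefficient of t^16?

11814

(1 + t^3)^4 has coefficients 1,0,0,4,0,0,6,0,0,4,0,0,1 for degrees 0…12.
(3 + 3t + 3t^2) has coefficients 3,3,3,0,0,0,0,0,0,0,0,0,0,0,0,0,0 for degrees 0…16.
Multiplying by (1 + t^2)^4 gives running coefficients 3,3,15,12,30,18,30,12,15,3,3,0,0,0,0,0,0 for degrees 0…16.
Finally multiplying by (1 + 3t)^3, the product of all factors after the first has coefficients 3,30,123,309,624,1017,1326,1578,1419,1272,759,513,162,81,0,0,0 for degrees 0…16.
[t^16] = 1·0 + 4·81 + 6·759 + 4·1578 + 1·624 = 11814.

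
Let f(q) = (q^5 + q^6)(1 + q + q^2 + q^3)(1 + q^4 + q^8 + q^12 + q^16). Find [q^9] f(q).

2

(q^5 + q^6) has coefficients 0,0,0,0,0,1,1 for degrees 0…6.
(1 + q + q^2 + q^3) has coefficients 1,1,1,1,0,0,0,0,0,0 for degrees 0…9.
Finally multiplying by (1 + q^4 + q^8 + q^12 + q^16), the product of all factors after the first has coefficients 1,1,1,1,1,1,1,1,1,1 for degrees 0…9.
[q^9] = 1·1 + 1·1 = 2.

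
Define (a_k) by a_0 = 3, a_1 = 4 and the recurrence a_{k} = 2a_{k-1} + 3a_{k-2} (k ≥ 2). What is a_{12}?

930023

The ordinary generating function has denominator 1 - 2z - 3z^2.
Iterating the recurrence: a_0,…,a_{12} = 3, 4, 17, 46, 143, 424, 1277, 3826, 11483, 34444, 103337, 310006, 930023.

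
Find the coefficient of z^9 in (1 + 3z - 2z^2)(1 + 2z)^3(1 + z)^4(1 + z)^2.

-208

(1 + 3z - 2z^2) has coefficients 1,3,-2 for degrees 0…2.
(1 + 2z)^3 has coefficients 1,6,12,8,0,0,0,0,0,0 for degrees 0…9.
Multiplying by (1 + z)^4 gives running coefficients 1,10,42,96,129,102,44,8,0,0 for degrees 0…9.
Finally multiplying by (1 + z)^2, the product of all factors after the first has coefficients 1,12,63,190,363,456,377,198,60,8 for degrees 0…9.
[z^9] = 1·8 + 3·60 − 2·198 = -208.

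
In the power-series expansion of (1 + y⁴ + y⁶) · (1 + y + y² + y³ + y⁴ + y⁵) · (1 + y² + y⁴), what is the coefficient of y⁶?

5

(1 + y⁴ + y⁶) has coefficients 1,0,0,0,1,0,1 for degrees 0…6.
(1 + y + y² + y³ + y⁴ + y⁵) has coefficients 1,1,1,1,1,1,0 for degrees 0…6.
Finally multiplying by (1 + y² + y⁴), the product of all factors after the first has coefficients 1,1,2,2,3,3,2 for degrees 0…6.
[y⁶] = 1·2 + 1·2 + 1·1 = 5.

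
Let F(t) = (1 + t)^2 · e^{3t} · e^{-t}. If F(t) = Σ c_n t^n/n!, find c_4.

The EGF product rule gives c_4 = Σ_{k_1+k_2+k_3=4} C(4; k_1,k_2,k_3) · ∏ g_i(k_i), where (1+t)^2 gives the falling factorial (2)_k; e^{3t} gives (3)^k; e^{-t} gives (-1)^k.
g_1(k) for k = 0…4: 1, 2, 2, 0, 0.
g_2(k) for k = 0…4: 1, 3, 9, 27, 81.
g_3(k) for k = 0…4: 1, -1, 1, -1, 1.
First combine the last two factors: h(k) = Σ_j C(k,j)·g_2(j)·g_3(k−j) for k = 0…4: 1, 2, 4, 8, 16.
c_4 = Σ_k C(4,k)·g_1(k)·h(4−k) = 1·1·16 + 4·2·8 + 6·2·4 = 16 + 64 + 48 = 128.

128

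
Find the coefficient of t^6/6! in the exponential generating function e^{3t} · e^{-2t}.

1

The EGF product rule gives c_6 = Σ_{k_1+k_2=6} C(6; k_1,k_2) · ∏ g_i(k_i), where e^{3t} gives (3)^k; e^{-2t} gives (-2)^k.
g_1(k) for k = 0…6: 1, 3, 9, 27, 81, 243, 729.
g_2(k) for k = 0…6: 1, -2, 4, -8, 16, -32, 64.
c_6 = Σ_k C(6,k)·g_1(k)·g_2(6−k) = 1·1·64 + 6·3·(-32) + 15·9·16 + 20·27·(-8) + 15·81·4 + 6·243·(-2) + 1·729·1 = 64 − 576 + 2160 − 4320 + 4860 − 2916 + 729 = 1.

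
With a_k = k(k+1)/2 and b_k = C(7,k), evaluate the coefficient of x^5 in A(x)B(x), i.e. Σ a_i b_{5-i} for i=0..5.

Write out a_i and b_{5-i} for i = 0,…,5 and sum the products.
Σ = 0·21 + 1·35 + 3·35 + 6·21 + 10·7 + 15·1 = 351.

351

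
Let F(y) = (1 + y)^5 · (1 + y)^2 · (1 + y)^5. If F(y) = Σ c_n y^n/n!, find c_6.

The EGF product rule gives c_6 = Σ_{k_1+k_2+k_3=6} C(6; k_1,k_2,k_3) · ∏ g_i(k_i), where (1+y)^5 gives the falling factorial (5)_k; (1+y)^2 gives the falling factorial (2)_k; (1+y)^5 gives the falling factorial (5)_k.
g_1(k) for k = 0…6: 1, 5, 20, 60, 120, 120, 0.
g_2(k) for k = 0…6: 1, 2, 2, 0, 0, 0, 0.
g_3(k) for k = 0…6: 1, 5, 20, 60, 120, 120, 0.
First combine the last two factors: h(k) = Σ_j C(k,j)·g_2(j)·g_3(k−j) for k = 0…6: 1, 7, 42, 210, 840, 2520, 5040.
c_6 = Σ_k C(6,k)·g_1(k)·h(6−k) = 1·1·5040 + 6·5·2520 + 15·20·840 + 20·60·210 + 15·120·42 + 6·120·7 = 5040 + 75600 + 252000 + 252000 + 75600 + 5040 = 665280.

665280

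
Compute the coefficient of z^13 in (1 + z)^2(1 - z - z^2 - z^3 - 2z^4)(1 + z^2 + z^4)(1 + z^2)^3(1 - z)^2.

-2

(1 + z)^2 has coefficients 1,2,1 for degrees 0…2.
(1 - z - z^2 - z^3 - 2z^4) has coefficients 1,-1,-1,-1,-2,0,0,0,0,0,0,0,0,0 for degrees 0…13.
Multiplying by (1 + z^2 + z^4) gives running coefficients 1,-1,0,-2,-2,-2,-3,-1,-2,0,0,0,0,0 for degrees 0…13.
Multiplying by (1 + z^2)^3 gives running coefficients 1,-1,3,-5,1,-11,-8,-14,-17,-11,-17,-5,-9,-1 for degrees 0…13.
Finally multiplying by (1 - z)^2, the product of all factors after the first has coefficients 1,-3,6,-12,14,-18,15,-9,3,9,-12,18,-16,12 for degrees 0…13.
[z^13] = 1·12 + 2·(-16) + 1·18 = -2.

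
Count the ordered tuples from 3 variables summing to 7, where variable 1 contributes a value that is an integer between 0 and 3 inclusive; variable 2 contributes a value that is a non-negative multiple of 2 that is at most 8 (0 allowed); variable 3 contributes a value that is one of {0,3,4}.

The generating function for the choices is (1 + t + t² + t³)·(1 + t² + t⁴ + t⁶ + t⁸)·(1 + t³ + t⁴); the count is [t⁷].
(1 + t + t² + t³) has coefficients 1,1,1,1 for degrees 0…3.
(1 + t² + t⁴ + t⁶ + t⁸) has coefficients 1,0,1,0,1,0,1,0 for degrees 0…7.
Finally multiplying by (1 + t³ + t⁴), the product of all factors after the first has coefficients 1,0,1,1,2,1,2,1 for degrees 0…7.
[t⁷] = 1·1 + 1·2 + 1·1 + 1·2 = 6.

6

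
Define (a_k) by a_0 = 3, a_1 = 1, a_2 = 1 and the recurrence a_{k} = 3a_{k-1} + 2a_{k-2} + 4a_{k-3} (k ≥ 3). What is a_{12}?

2441337

The ordinary generating function has denominator 1 - 3t - 2t^2 - 4t^3.
Iterating the recurrence: a_0,…,a_{12} = 3, 1, 1, 17, 57, 209, 809, 3073, 11673, 44401, 168841, 642017, 2441337.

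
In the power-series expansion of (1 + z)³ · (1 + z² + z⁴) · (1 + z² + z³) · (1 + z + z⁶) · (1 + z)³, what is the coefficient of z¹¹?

139

(1 + z)³ has coefficients 1,3,3,1 for degrees 0…3.
(1 + z² + z⁴) has coefficients 1,0,1,0,1,0,0,0,0,0,0,0 for degrees 0…11.
Multiplying by (1 + z² + z³) gives running coefficients 1,0,2,1,2,1,1,1,0,0,0,0 for degrees 0…11.
Multiplying by (1 + z + z⁶) gives running coefficients 1,1,2,3,3,3,3,2,3,1,2,1 for degrees 0…11.
Finally multiplying by (1 + z)³, the product of all factors after the first has coefficients 1,4,8,13,19,23,24,23,21,19,16,13 for degrees 0…11.
[z¹¹] = 1·13 + 3·16 + 3·19 + 1·21 = 139.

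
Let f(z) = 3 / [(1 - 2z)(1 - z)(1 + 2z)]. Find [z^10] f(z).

4095

Partial fractions give a closed form: a_n = (3)·2^n + (-1)·1^n + (1)·(-2)^n.
At n = 10: a_10 = 4095.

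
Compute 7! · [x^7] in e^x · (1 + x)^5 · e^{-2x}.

34

The EGF product rule gives c_7 = Σ_{k_1+k_2+k_3=7} C(7; k_1,k_2,k_3) · ∏ g_i(k_i), where e^x gives (1)^k; (1+x)^5 gives the falling factorial (5)_k; e^{-2x} gives (-2)^k.
g_1(k) for k = 0…7: 1, 1, 1, 1, 1, 1, 1, 1.
g_2(k) for k = 0…7: 1, 5, 20, 60, 120, 120, 0, 0.
g_3(k) for k = 0…7: 1, -2, 4, -8, 16, -32, 64, -128.
First combine the last two factors: h(k) = Σ_j C(k,j)·g_2(j)·g_3(k−j) for k = 0…7: 1, 3, 4, -8, -24, 88, 64, -1248.
c_7 = Σ_k C(7,k)·g_1(k)·h(7−k) = 1·1·(-1248) + 7·1·64 + 21·1·88 + 35·1·(-24) + 35·1·(-8) + 21·1·4 + 7·1·3 + 1·1·1 = −1248 + 448 + 1848 − 840 − 280 + 84 + 21 + 1 = 34.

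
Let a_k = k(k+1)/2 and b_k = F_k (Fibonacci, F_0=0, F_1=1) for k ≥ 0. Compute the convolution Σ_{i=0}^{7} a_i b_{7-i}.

97

Write out a_i and b_{7-i} for i = 0,…,7 and sum the products.
Σ = 0·13 + 1·8 + 3·5 + 6·3 + 10·2 + 15·1 + 21·1 + 28·0 = 97.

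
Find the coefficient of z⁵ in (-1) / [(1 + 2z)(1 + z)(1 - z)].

The denominator gives the recurrence a_n = −2a_(n−1) + a_(n−2) + 2a_(n−3) for n ≥ 3; the numerator fixes a_0 = -1, a_1 = 2, a_2 = -5.
Iterating: -1, 2, -5, 10, -21, 42, so a_5 = 42.

42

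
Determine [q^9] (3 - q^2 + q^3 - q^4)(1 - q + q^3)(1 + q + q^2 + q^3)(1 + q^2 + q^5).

(3 - q^2 + q^3 - q^4) has coefficients 3,0,-1,1,-1 for degrees 0…4.
(1 - q + q^3) has coefficients 1,-1,0,1,0,0,0,0,0,0 for degrees 0…9.
Multiplying by (1 + q + q^2 + q^3) gives running coefficients 1,0,0,1,0,1,1,0,0,0 for degrees 0…9.
Finally multiplying by (1 + q^2 + q^5), the product of all factors after the first has coefficients 1,0,1,1,0,3,1,1,2,0 for degrees 0…9.
[q^9] = 3·0 − 1·1 + 1·1 − 1·3 = -3.

-3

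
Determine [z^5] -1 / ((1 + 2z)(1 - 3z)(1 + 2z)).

The denominator gives the recurrence a_n = −a_(n−1) + 8a_(n−2) + 12a_(n−3) for n ≥ 3; the numerator fixes a_0 = -1, a_1 = 1, a_2 = -9.
Iterating: -1, 1, -9, 5, -65, -3, so a_5 = -3.

-3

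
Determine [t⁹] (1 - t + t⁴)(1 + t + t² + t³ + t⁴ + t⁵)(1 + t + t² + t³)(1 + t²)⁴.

32

(1 - t + t⁴) has coefficients 1,-1,0,0,1 for degrees 0…4.
(1 + t + t² + t³ + t⁴ + t⁵) has coefficients 1,1,1,1,1,1,0,0,0,0 for degrees 0…9.
Multiplying by (1 + t + t² + t³) gives running coefficients 1,2,3,4,4,4,3,2,1,0 for degrees 0…9.
Finally multiplying by (1 + t²)⁴, the product of all factors after the first has coefficients 1,2,7,12,22,32,41,50,50,50 for degrees 0…9.
[t⁹] = 1·50 − 1·50 + 1·32 = 32.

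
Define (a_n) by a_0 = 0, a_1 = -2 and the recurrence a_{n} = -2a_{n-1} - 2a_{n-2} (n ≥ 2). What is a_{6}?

-16

The ordinary generating function has denominator 1 + 2q + 2q^2.
Iterating the recurrence: a_0,…,a_{6} = 0, -2, 4, -4, 0, 8, -16.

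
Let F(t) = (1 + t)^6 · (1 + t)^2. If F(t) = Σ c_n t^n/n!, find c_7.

40320

The EGF product rule gives c_7 = Σ_{k_1+k_2=7} C(7; k_1,k_2) · ∏ g_i(k_i), where (1+t)^6 gives the falling factorial (6)_k; (1+t)^2 gives the falling factorial (2)_k.
g_1(k) for k = 0…7: 1, 6, 30, 120, 360, 720, 720, 0.
g_2(k) for k = 0…7: 1, 2, 2, 0, 0, 0, 0, 0.
c_7 = Σ_k C(7,k)·g_1(k)·g_2(7−k) = 21·720·2 + 7·720·2 = 30240 + 10080 = 40320.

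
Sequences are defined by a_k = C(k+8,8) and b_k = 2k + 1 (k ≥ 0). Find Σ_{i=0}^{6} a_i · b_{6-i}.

The convolution is the x^6 coefficient of A(x)B(x).
Σ = 1·13 + 9·11 + 45·9 + 165·7 + 495·5 + 1287·3 + 3003·1 = 11011.

11011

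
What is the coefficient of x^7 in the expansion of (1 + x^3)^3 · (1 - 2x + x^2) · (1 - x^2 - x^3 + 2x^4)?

(1 + x^3)^3 has coefficients 1,0,0,3,0,0,3,0 for degrees 0…7.
(1 - 2x + x^2) has coefficients 1,-2,1,0,0,0,0,0 for degrees 0…7.
Finally multiplying by (1 - x^2 - x^3 + 2x^4), the product of all factors after the first has coefficients 1,-2,0,1,3,-5,2,0 for degrees 0…7.
[x^7] = 1·0 + 3·3 + 3·(-2) = 3.

3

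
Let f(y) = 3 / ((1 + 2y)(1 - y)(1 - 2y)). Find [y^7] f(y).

Partial fractions give a closed form: a_n = (1)·(-2)^n + (-1)·1^n + (3)·2^n.
At n = 7: a_7 = 255.

255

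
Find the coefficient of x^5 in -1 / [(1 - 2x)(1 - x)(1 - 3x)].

Partial fractions give a closed form: a_n = (4)·2^n + (-1/2)·1^n + (-9/2)·3^n.
At n = 5: a_5 = -966.

-966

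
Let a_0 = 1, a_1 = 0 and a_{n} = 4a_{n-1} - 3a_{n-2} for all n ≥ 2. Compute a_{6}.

-363

The ordinary generating function has denominator 1 - 4t + 3t^2.
Iterating the recurrence: a_0,…,a_{6} = 1, 0, -3, -12, -39, -120, -363.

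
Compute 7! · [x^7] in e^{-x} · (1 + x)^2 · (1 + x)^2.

-225

The EGF product rule gives c_7 = Σ_{k_1+k_2+k_3=7} C(7; k_1,k_2,k_3) · ∏ g_i(k_i), where e^{-x} gives (-1)^k; (1+x)^2 gives the falling factorial (2)_k; (1+x)^2 gives the falling factorial (2)_k.
g_1(k) for k = 0…7: 1, -1, 1, -1, 1, -1, 1, -1.
g_2(k) for k = 0…7: 1, 2, 2, 0, 0, 0, 0, 0.
g_3(k) for k = 0…7: 1, 2, 2, 0, 0, 0, 0, 0.
First combine the last two factors: h(k) = Σ_j C(k,j)·g_2(j)·g_3(k−j) for k = 0…7: 1, 4, 12, 24, 24, 0, 0, 0.
c_7 = Σ_k C(7,k)·g_1(k)·h(7−k) = 35·(-1)·24 + 35·1·24 + 21·(-1)·12 + 7·1·4 + 1·(-1)·1 = −840 + 840 − 252 + 28 − 1 = -225.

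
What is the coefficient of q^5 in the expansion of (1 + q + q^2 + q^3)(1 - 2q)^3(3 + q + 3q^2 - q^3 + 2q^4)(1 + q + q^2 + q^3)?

(1 + q + q^2 + q^3) has coefficients 1,1,1,1 for degrees 0…3.
(1 - 2q)^3 has coefficients 1,-6,12,-8,0,0 for degrees 0…5.
Multiplying by (3 + q + 3q^2 - q^3 + 2q^4) gives running coefficients 3,-17,33,-31,36,-48 for degrees 0…5.
Finally multiplying by (1 + q + q^2 + q^3), the product of all factors after the first has coefficients 3,-14,19,-12,21,-10 for degrees 0…5.
[q^5] = 1·(-10) + 1·21 + 1·(-12) + 1·19 = 18.

18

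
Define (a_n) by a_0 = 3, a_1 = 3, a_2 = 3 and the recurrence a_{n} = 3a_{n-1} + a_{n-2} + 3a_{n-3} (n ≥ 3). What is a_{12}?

1734843

The ordinary generating function has denominator 1 - 3x - x^2 - 3x^3.
Iterating the recurrence: a_0,…,a_{12} = 3, 3, 3, 21, 75, 255, 903, 3189, 11235, 39603, 139611, 492141, 1734843.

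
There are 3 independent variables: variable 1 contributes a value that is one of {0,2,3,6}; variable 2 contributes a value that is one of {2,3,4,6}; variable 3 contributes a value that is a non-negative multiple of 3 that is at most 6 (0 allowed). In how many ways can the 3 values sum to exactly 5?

The generating function for the choices is (1 + q² + q³ + q⁶)·(q² + q³ + q⁴ + q⁶)·(1 + q³ + q⁶); the count is [q⁵].
(1 + q² + q³ + q⁶) has coefficients 1,0,1,1,0,0 for degrees 0…5.
(q² + q³ + q⁴ + q⁶) has coefficients 0,0,1,1,1,0 for degrees 0…5.
Finally multiplying by (1 + q³ + q⁶), the product of all factors after the first has coefficients 0,0,1,1,1,1 for degrees 0…5.
[q⁵] = 1·1 + 1·1 + 1·1 = 3.

3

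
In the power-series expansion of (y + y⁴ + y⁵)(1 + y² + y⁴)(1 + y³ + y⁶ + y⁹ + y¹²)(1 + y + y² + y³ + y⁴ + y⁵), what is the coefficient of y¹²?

(y + y⁴ + y⁵) has coefficients 0,1,0,0,1,1 for degrees 0…5.
(1 + y² + y⁴) has coefficients 1,0,1,0,1,0,0,0,0,0,0,0,0 for degrees 0…12.
Multiplying by (1 + y³ + y⁶ + y⁹ + y¹²) gives running coefficients 1,0,1,1,1,1,1,1,1,1,1,1,1 for degrees 0…12.
Finally multiplying by (1 + y + y² + y³ + y⁴ + y⁵), the product of all factors after the first has coefficients 1,1,2,3,4,5,5,6,6,6,6,6,6 for degrees 0…12.
[y¹²] = 1·6 + 1·6 + 1·6 = 18.

18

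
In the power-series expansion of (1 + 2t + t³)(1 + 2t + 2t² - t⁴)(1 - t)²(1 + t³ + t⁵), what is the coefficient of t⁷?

(1 + 2t + t³) has coefficients 1,2,0,1 for degrees 0…3.
(1 + 2t + 2t² - t⁴) has coefficients 1,2,2,0,-1,0,0,0 for degrees 0…7.
Multiplying by (1 - t)² gives running coefficients 1,0,-1,-2,1,2,-1,0 for degrees 0…7.
Finally multiplying by (1 + t³ + t⁵), the product of all factors after the first has coefficients 1,0,-1,-1,1,2,-3,0 for degrees 0…7.
[t⁷] = 1·0 + 2·(-3) + 1·1 = -5.

-5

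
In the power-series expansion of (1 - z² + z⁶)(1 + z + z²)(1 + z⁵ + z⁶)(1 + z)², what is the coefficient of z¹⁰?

-5

(1 - z² + z⁶) has coefficients 1,0,-1,0,0,0,1 for degrees 0…6.
(1 + z + z²) has coefficients 1,1,1,0,0,0,0,0,0,0,0 for degrees 0…10.
Multiplying by (1 + z⁵ + z⁶) gives running coefficients 1,1,1,0,0,1,2,2,1,0,0 for degrees 0…10.
Finally multiplying by (1 + z)², the product of all factors after the first has coefficients 1,3,4,3,1,1,4,7,7,4,1 for degrees 0…10.
[z¹⁰] = 1·1 − 1·7 + 1·1 = -5.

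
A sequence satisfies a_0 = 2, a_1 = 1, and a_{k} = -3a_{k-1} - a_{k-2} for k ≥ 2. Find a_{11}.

The ordinary generating function has denominator 1 + 3t + t^2.
Iterating the recurrence: a_0,…,a_{11} = 2, 1, -5, 14, -37, 97, -254, 665, -1741, 4558, -11933, 31241.

31241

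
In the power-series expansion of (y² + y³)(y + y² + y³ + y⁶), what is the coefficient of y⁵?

(y² + y³) has coefficients 0,0,1,1 for degrees 0…3.
(y + y² + y³ + y⁶) has coefficients 0,1,1,1,0,0 for degrees 0…5.
[y⁵] = 1·1 + 1·1 = 2.

2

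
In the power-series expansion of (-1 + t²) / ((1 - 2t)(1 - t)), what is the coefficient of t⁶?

-96

The denominator gives the recurrence a_n = 3a_(n−1) − 2a_(n−2) for n ≥ 3; the numerator fixes a_0 = -1, a_1 = -3, a_2 = -6.
Iterating: -1, -3, -6, -12, -24, -48, -96, so a_6 = -96.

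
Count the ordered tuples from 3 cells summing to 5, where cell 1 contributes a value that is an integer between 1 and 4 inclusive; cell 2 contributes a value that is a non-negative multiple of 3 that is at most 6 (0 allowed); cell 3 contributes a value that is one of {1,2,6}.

3

The generating function for the choices is (x + x^2 + x^3 + x^4)·(1 + x^3 + x^6)·(x + x^2 + x^6); the count is [x^5].
(x + x^2 + x^3 + x^4) has coefficients 0,1,1,1,1 for degrees 0…4.
(1 + x^3 + x^6) has coefficients 1,0,0,1,0,0 for degrees 0…5.
Finally multiplying by (x + x^2 + x^6), the product of all factors after the first has coefficients 0,1,1,0,1,1 for degrees 0…5.
[x^5] = 1·1 + 1·0 + 1·1 + 1·1 = 3.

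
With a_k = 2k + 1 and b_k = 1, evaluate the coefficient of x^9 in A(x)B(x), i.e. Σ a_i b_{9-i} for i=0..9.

Write out a_i and b_{9-i} for i = 0,…,9 and sum the products.
Σ = 1·1 + 3·1 + 5·1 + 7·1 + 9·1 + 11·1 + 13·1 + 15·1 + 17·1 + 19·1 = 100.

100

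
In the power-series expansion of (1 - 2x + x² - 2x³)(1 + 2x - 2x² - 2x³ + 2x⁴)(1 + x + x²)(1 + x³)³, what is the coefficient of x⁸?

-10

(1 - 2x + x² - 2x³) has coefficients 1,-2,1,-2 for degrees 0…3.
(1 + 2x - 2x² - 2x³ + 2x⁴) has coefficients 1,2,-2,-2,2,0,0,0,0 for degrees 0…8.
Multiplying by (1 + x + x²) gives running coefficients 1,3,1,-2,-2,0,2,0,0 for degrees 0…8.
Finally multiplying by (1 + x³)³, the product of all factors after the first has coefficients 1,3,1,1,7,3,-1,3,3 for degrees 0…8.
[x⁸] = 1·3 − 2·3 + 1·(-1) − 2·3 = -10.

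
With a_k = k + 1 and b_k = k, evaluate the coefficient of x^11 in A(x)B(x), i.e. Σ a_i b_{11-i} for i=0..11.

286

The convolution is the x^11 coefficient of A(x)B(x).
Σ = 1·11 + 2·10 + 3·9 + 4·8 + 5·7 + 6·6 + 7·5 + 8·4 + 9·3 + 10·2 + 11·1 + 12·0 = 286.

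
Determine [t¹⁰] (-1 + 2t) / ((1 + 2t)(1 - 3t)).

-12629

Partial fractions give a closed form: a_n = (-4/5)·(-2)^n + (-1/5)·3^n.
At n = 10: a_10 = -12629.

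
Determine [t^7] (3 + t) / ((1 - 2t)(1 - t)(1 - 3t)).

Partial fractions give a closed form: a_n = (-14)·2^n + (2)·1^n + (15)·3^n.
At n = 7: a_7 = 31015.

31015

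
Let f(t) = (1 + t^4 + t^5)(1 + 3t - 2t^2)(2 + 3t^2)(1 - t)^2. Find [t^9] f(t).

(1 + t^4 + t^5) has coefficients 1,0,0,0,1,1 for degrees 0…5.
(1 + 3t - 2t^2) has coefficients 1,3,-2,0,0,0,0,0,0,0 for degrees 0…9.
Multiplying by (2 + 3t^2) gives running coefficients 2,6,-1,9,-6,0,0,0,0,0 for degrees 0…9.
Finally multiplying by (1 - t)^2, the product of all factors after the first has coefficients 2,2,-11,17,-25,21,-6,0,0,0 for degrees 0…9.
[t^9] = 1·0 + 1·21 + 1·(-25) = -4.

-4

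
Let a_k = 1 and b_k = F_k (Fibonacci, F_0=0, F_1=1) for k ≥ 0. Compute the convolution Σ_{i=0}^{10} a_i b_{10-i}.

143

Write out a_i and b_{10-i} for i = 0,…,10 and sum the products.
Σ = 1·55 + 1·34 + 1·21 + 1·13 + 1·8 + 1·5 + 1·3 + 1·2 + 1·1 + 1·1 + 1·0 = 143.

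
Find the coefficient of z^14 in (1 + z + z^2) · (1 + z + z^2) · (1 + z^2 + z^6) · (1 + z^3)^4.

30

(1 + z + z^2) has coefficients 1,1,1 for degrees 0…2.
(1 + z + z^2) has coefficients 1,1,1,0,0,0,0,0,0,0,0,0,0,0,0 for degrees 0…14.
Multiplying by (1 + z^2 + z^6) gives running coefficients 1,1,2,1,1,0,1,1,1,0,0,0,0,0,0 for degrees 0…14.
Finally multiplying by (1 + z^3)^4, the product of all factors after the first has coefficients 1,1,2,5,5,8,11,11,13,14,14,12,11,11,8 for degrees 0…14.
[z^14] = 1·8 + 1·11 + 1·11 = 30.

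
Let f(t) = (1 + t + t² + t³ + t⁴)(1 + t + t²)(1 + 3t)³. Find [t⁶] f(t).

(1 + t + t² + t³ + t⁴) has coefficients 1,1,1,1,1 for degrees 0…4.
(1 + t + t²) has coefficients 1,1,1,0,0,0,0 for degrees 0…6.
Finally multiplying by (1 + 3t)³, the product of all factors after the first has coefficients 1,10,37,63,54,27,0 for degrees 0…6.
[t⁶] = 1·0 + 1·27 + 1·54 + 1·63 + 1·37 = 181.

181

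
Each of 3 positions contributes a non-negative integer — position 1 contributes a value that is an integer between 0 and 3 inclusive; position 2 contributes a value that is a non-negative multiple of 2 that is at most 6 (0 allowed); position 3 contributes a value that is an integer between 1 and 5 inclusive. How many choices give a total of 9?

9

The generating function for the choices is (1 + x + x^2 + x^3)·(1 + x^2 + x^4 + x^6)·(x + x^2 + x^3 + x^4 + x^5); the count is [x^9].
(1 + x + x^2 + x^3) has coefficients 1,1,1,1 for degrees 0…3.
(1 + x^2 + x^4 + x^6) has coefficients 1,0,1,0,1,0,1,0,0,0 for degrees 0…9.
Finally multiplying by (x + x^2 + x^3 + x^4 + x^5), the product of all factors after the first has coefficients 0,1,1,2,2,3,2,3,2,2 for degrees 0…9.
[x^9] = 1·2 + 1·2 + 1·3 + 1·2 = 9.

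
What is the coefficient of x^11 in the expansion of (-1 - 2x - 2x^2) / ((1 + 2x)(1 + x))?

The denominator gives the recurrence a_n = −3a_(n−1) − 2a_(n−2) for n ≥ 3; the numerator fixes a_0 = -1, a_1 = 1, a_2 = -3.
Iterating: -1, 1, -3, 7, -15, 31, -63, 127, -255, 511, -1023, 2047, so a_11 = 2047.

2047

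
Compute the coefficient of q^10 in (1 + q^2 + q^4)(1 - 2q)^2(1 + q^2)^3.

17

(1 + q^2 + q^4) has coefficients 1,0,1,0,1 for degrees 0…4.
(1 - 2q)^2 has coefficients 1,-4,4,0,0,0,0,0,0,0,0 for degrees 0…10.
Finally multiplying by (1 + q^2)^3, the product of all factors after the first has coefficients 1,-4,7,-12,15,-12,13,-4,4,0,0 for degrees 0…10.
[q^10] = 1·0 + 1·4 + 1·13 = 17.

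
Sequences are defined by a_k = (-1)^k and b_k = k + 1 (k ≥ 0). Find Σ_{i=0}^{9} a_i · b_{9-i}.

5

The convolution is the t^9 coefficient of A(t)B(t).
Σ = 1·10 − 1·9 + 1·8 − 1·7 + 1·6 − 1·5 + 1·4 − 1·3 + 1·2 − 1·1 = 5.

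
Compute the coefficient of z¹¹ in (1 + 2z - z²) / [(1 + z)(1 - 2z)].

The denominator gives the recurrence a_n = a_(n−1) + 2a_(n−2) for n ≥ 3; the numerator fixes a_0 = 1, a_1 = 3, a_2 = 4.
Iterating: 1, 3, 4, 10, 18, 38, 74, 150, 298, 598, 1194, 2390, so a_11 = 2390.

2390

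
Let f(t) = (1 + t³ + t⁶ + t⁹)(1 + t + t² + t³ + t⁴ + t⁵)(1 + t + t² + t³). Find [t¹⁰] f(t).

(1 + t³ + t⁶ + t⁹) has coefficients 1,0,0,1,0,0,1,0,0,1 for degrees 0…9.
(1 + t + t² + t³ + t⁴ + t⁵) has coefficients 1,1,1,1,1,1,0,0,0,0,0 for degrees 0…10.
Finally multiplying by (1 + t + t² + t³), the product of all factors after the first has coefficients 1,2,3,4,4,4,3,2,1,0,0 for degrees 0…10.
[t¹⁰] = 1·0 + 1·2 + 1·4 + 1·2 = 8.

8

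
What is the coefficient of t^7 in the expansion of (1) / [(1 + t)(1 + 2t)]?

-255

Partial fractions give a closed form: a_n = (-1)·(-1)^n + (2)·(-2)^n.
At n = 7: a_7 = -255.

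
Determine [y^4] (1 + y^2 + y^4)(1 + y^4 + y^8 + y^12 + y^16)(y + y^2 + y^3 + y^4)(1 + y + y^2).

(1 + y^2 + y^4) has coefficients 1,0,1,0,1 for degrees 0…4.
(1 + y^4 + y^8 + y^12 + y^16) has coefficients 1,0,0,0,1 for degrees 0…4.
Multiplying by (y + y^2 + y^3 + y^4) gives running coefficients 0,1,1,1,1 for degrees 0…4.
Finally multiplying by (1 + y + y^2), the product of all factors after the first has coefficients 0,1,2,3,3 for degrees 0…4.
[y^4] = 1·3 + 1·2 + 1·0 = 5.

5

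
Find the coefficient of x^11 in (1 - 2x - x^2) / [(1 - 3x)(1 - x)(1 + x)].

Partial fractions give a closed form: a_n = (1/4)·3^n + (1/2)·1^n + (1/4)·(-1)^n.
At n = 11: a_11 = 44287.

44287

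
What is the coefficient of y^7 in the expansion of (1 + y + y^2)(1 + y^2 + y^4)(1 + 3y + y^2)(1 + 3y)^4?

(1 + y + y^2) has coefficients 1,1,1 for degrees 0…2.
(1 + y^2 + y^4) has coefficients 1,0,1,0,1,0,0,0 for degrees 0…7.
Multiplying by (1 + 3y + y^2) gives running coefficients 1,3,2,3,2,3,1,0 for degrees 0…7.
Finally multiplying by (1 + 3y)^4, the product of all factors after the first has coefficients 1,15,92,297,551,648,631,633 for degrees 0…7.
[y^7] = 1·633 + 1·631 + 1·648 = 1912.

1912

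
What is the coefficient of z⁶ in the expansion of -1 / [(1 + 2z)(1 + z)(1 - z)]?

-85

The denominator gives the recurrence a_n = −2a_(n−1) + a_(n−2) + 2a_(n−3) for n ≥ 3; the numerator fixes a_0 = -1, a_1 = 2, a_2 = -5.
Iterating: -1, 2, -5, 10, -21, 42, -85, so a_6 = -85.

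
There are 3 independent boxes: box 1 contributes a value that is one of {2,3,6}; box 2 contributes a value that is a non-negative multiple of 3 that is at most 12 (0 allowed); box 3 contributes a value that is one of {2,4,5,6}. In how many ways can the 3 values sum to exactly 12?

The generating function for the choices is (x^2 + x^3 + x^6)·(1 + x^3 + x^6 + x^9 + x^12)·(x^2 + x^4 + x^5 + x^6); the count is [x^12].
(x^2 + x^3 + x^6) has coefficients 0,0,1,1,0,0,1 for degrees 0…6.
(1 + x^3 + x^6 + x^9 + x^12) has coefficients 1,0,0,1,0,0,1,0,0,1,0,0,1 for degrees 0…12.
Finally multiplying by (x^2 + x^4 + x^5 + x^6), the product of all factors after the first has coefficients 0,0,1,0,1,2,1,1,2,1,1,2,1 for degrees 0…12.
[x^12] = 1·1 + 1·1 + 1·1 = 3.

3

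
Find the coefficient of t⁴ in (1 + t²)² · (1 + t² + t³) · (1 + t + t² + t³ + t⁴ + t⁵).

(1 + t²)² has coefficients 1,0,2,0,1 for degrees 0…4.
(1 + t² + t³) has coefficients 1,0,1,1,0 for degrees 0…4.
Finally multiplying by (1 + t + t² + t³ + t⁴ + t⁵), the product of all factors after the first has coefficients 1,1,2,3,3 for degrees 0…4.
[t⁴] = 1·3 + 2·2 + 1·1 = 8.

8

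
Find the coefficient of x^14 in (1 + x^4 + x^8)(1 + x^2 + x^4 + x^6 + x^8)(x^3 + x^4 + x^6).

5

(1 + x^4 + x^8) has coefficients 1,0,0,0,1,0,0,0,1 for degrees 0…8.
(1 + x^2 + x^4 + x^6 + x^8) has coefficients 1,0,1,0,1,0,1,0,1,0,0,0,0,0,0 for degrees 0…14.
Finally multiplying by (x^3 + x^4 + x^6), the product of all factors after the first has coefficients 0,0,0,1,1,1,2,1,2,1,2,1,2,0,1 for degrees 0…14.
[x^14] = 1·1 + 1·2 + 1·2 = 5.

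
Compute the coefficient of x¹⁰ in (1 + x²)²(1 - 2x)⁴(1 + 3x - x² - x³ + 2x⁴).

(1 + x²)² has coefficients 1,0,2,0,1 for degrees 0…4.
(1 - 2x)⁴ has coefficients 1,-8,24,-32,16,0,0,0,0,0,0 for degrees 0…10.
Finally multiplying by (1 + 3x - x² - x³ + 2x⁴), the product of all factors after the first has coefficients 1,-5,-1,47,-94,40,64,-80,32,0,0 for degrees 0…10.
[x¹⁰] = 1·0 + 2·32 + 1·64 = 128.

128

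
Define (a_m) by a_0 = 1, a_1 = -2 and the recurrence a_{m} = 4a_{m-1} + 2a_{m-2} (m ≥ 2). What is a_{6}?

The ordinary generating function has denominator 1 - 4x - 2x^2.
Iterating the recurrence: a_0,…,a_{6} = 1, -2, -6, -28, -124, -552, -2456.

-2456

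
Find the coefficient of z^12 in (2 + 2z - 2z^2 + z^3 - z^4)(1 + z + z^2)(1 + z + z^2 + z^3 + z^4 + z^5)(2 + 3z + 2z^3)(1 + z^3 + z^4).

(2 + 2z - 2z^2 + z^3 - z^4) has coefficients 2,2,-2,1,-1 for degrees 0…4.
(1 + z + z^2) has coefficients 1,1,1,0,0,0,0,0,0,0,0,0,0 for degrees 0…12.
Multiplying by (1 + z + z^2 + z^3 + z^4 + z^5) gives running coefficients 1,2,3,3,3,3,2,1,0,0,0,0,0 for degrees 0…12.
Multiplying by (2 + 3z + 2z^3) gives running coefficients 2,7,12,17,19,21,19,14,9,4,2,0,0 for degrees 0…12.
Finally multiplying by (1 + z^3 + z^4), the product of all factors after the first has coefficients 2,7,12,19,28,40,48,50,49,44,35,23,13 for degrees 0…12.
[z^12] = 2·13 + 2·23 − 2·35 + 1·44 − 1·49 = -3.

-3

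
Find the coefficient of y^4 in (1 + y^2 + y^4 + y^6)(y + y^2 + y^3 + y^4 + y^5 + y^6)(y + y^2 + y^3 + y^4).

(1 + y^2 + y^4 + y^6) has coefficients 1,0,1,0,1 for degrees 0…4.
(y + y^2 + y^3 + y^4 + y^5 + y^6) has coefficients 0,1,1,1,1 for degrees 0…4.
Finally multiplying by (y + y^2 + y^3 + y^4), the product of all factors after the first has coefficients 0,0,1,2,3 for degrees 0…4.
[y^4] = 1·3 + 1·1 + 1·0 = 4.

4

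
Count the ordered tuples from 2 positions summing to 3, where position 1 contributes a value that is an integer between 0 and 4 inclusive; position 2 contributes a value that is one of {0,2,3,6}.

3

The generating function for the choices is (1 + z + z^2 + z^3 + z^4)·(1 + z^2 + z^3 + z^6); the count is [z^3].
(1 + z + z^2 + z^3 + z^4) has coefficients 1,1,1,1 for degrees 0…3.
(1 + z^2 + z^3 + z^6) has coefficients 1,0,1,1 for degrees 0…3.
[z^3] = 1·1 + 1·1 + 1·0 + 1·1 = 3.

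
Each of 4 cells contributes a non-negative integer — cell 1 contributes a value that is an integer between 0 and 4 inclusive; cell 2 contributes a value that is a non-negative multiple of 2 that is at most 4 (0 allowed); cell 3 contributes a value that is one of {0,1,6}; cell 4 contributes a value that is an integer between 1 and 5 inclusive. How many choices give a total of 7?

The generating function for the choices is (1 + t + t^2 + t^3 + t^4)·(1 + t^2 + t^4)·(1 + t + t^6)·(t + t^2 + t^3 + t^4 + t^5); the count is [t^7].
(1 + t + t^2 + t^3 + t^4) has coefficients 1,1,1,1,1 for degrees 0…4.
(1 + t^2 + t^4) has coefficients 1,0,1,0,1,0,0,0 for degrees 0…7.
Multiplying by (1 + t + t^6) gives running coefficients 1,1,1,1,1,1,1,0 for degrees 0…7.
Finally multiplying by (t + t^2 + t^3 + t^4 + t^5), the product of all factors after the first has coefficients 0,1,2,3,4,5,5,5 for degrees 0…7.
[t^7] = 1·5 + 1·5 + 1·5 + 1·4 + 1·3 = 22.

22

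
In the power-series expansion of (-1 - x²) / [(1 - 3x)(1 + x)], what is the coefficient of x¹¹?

-147622

The denominator gives the recurrence a_n = 2a_(n−1) + 3a_(n−2) for n ≥ 3; the numerator fixes a_0 = -1, a_1 = -2, a_2 = -8.
Iterating: -1, -2, -8, -22, -68, -202, -608, -1822, -5468, -16402, -49208, -147622, so a_11 = -147622.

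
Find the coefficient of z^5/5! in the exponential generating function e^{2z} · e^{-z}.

The EGF product rule gives c_5 = Σ_{k_1+k_2=5} C(5; k_1,k_2) · ∏ g_i(k_i), where e^{2z} gives (2)^k; e^{-z} gives (-1)^k.
g_1(k) for k = 0…5: 1, 2, 4, 8, 16, 32.
g_2(k) for k = 0…5: 1, -1, 1, -1, 1, -1.
c_5 = Σ_k C(5,k)·g_1(k)·g_2(5−k) = 1·1·(-1) + 5·2·1 + 10·4·(-1) + 10·8·1 + 5·16·(-1) + 1·32·1 = −1 + 10 − 40 + 80 − 80 + 32 = 1.

1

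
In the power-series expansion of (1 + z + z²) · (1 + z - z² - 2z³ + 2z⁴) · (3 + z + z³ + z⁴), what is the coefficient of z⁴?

(1 + z + z²) has coefficients 1,1,1 for degrees 0…2.
(1 + z - z² - 2z³ + 2z⁴) has coefficients 1,1,-1,-2,2 for degrees 0…4.
Finally multiplying by (3 + z + z³ + z⁴), the product of all factors after the first has coefficients 3,4,-2,-6,6 for degrees 0…4.
[z⁴] = 1·6 + 1·(-6) + 1·(-2) = -2.

-2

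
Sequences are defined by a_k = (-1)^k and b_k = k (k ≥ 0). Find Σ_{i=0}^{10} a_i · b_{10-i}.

Write out a_i and b_{10-i} for i = 0,…,10 and sum the products.
Σ = 1·10 − 1·9 + 1·8 − 1·7 + 1·6 − 1·5 + 1·4 − 1·3 + 1·2 − 1·1 + 1·0 = 5.

5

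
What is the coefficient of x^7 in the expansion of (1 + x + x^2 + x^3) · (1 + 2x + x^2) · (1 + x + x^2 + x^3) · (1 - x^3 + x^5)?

-2

(1 + x + x^2 + x^3) has coefficients 1,1,1,1 for degrees 0…3.
(1 + 2x + x^2) has coefficients 1,2,1,0,0,0,0,0 for degrees 0…7.
Multiplying by (1 + x + x^2 + x^3) gives running coefficients 1,3,4,4,3,1,0,0 for degrees 0…7.
Finally multiplying by (1 - x^3 + x^5), the product of all factors after the first has coefficients 1,3,4,3,0,-2,-1,1 for degrees 0…7.
[x^7] = 1·1 + 1·(-1) + 1·(-2) + 1·0 = -2.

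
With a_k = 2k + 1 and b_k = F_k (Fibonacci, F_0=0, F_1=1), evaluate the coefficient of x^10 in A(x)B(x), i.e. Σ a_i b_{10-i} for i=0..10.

585

Write out a_i and b_{10-i} for i = 0,…,10 and sum the products.
Σ = 1·55 + 3·34 + 5·21 + 7·13 + 9·8 + 11·5 + 13·3 + 15·2 + 17·1 + 19·1 + 21·0 = 585.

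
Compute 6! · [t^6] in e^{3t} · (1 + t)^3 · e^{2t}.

The EGF product rule gives c_6 = Σ_{k_1+k_2+k_3=6} C(6; k_1,k_2,k_3) · ∏ g_i(k_i), where e^{3t} gives (3)^k; (1+t)^3 gives the falling factorial (3)_k; e^{2t} gives (2)^k.
g_1(k) for k = 0…6: 1, 3, 9, 27, 81, 243, 729.
g_2(k) for k = 0…6: 1, 3, 6, 6, 0, 0, 0.
g_3(k) for k = 0…6: 1, 2, 4, 8, 16, 32, 64.
First combine the last two factors: h(k) = Σ_j C(k,j)·g_2(j)·g_3(k−j) for k = 0…6: 1, 5, 22, 86, 304, 992, 3040.
c_6 = Σ_k C(6,k)·g_1(k)·h(6−k) = 1·1·3040 + 6·3·992 + 15·9·304 + 20·27·86 + 15·81·22 + 6·243·5 + 1·729·1 = 3040 + 17856 + 41040 + 46440 + 26730 + 7290 + 729 = 143125.

143125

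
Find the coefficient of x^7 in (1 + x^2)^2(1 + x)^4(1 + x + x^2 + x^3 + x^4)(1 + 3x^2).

(1 + x^2)^2 has coefficients 1,0,2,0,1 for degrees 0…4.
(1 + x)^4 has coefficients 1,4,6,4,1,0,0,0 for degrees 0…7.
Multiplying by (1 + x + x^2 + x^3 + x^4) gives running coefficients 1,5,11,15,16,15,11,5 for degrees 0…7.
Finally multiplying by (1 + 3x^2), the product of all factors after the first has coefficients 1,5,14,30,49,60,59,50 for degrees 0…7.
[x^7] = 1·50 + 2·60 + 1·30 = 200.

200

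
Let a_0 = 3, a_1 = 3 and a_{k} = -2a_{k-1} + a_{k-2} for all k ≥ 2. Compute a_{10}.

-4179

The ordinary generating function has denominator 1 + 2z - z^2.
Iterating the recurrence: a_0,…,a_{10} = 3, 3, -3, 9, -21, 51, -123, 297, -717, 1731, -4179.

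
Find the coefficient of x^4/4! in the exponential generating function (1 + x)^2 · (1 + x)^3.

120

The EGF product rule gives c_4 = Σ_{k_1+k_2=4} C(4; k_1,k_2) · ∏ g_i(k_i), where (1+x)^2 gives the falling factorial (2)_k; (1+x)^3 gives the falling factorial (3)_k.
g_1(k) for k = 0…4: 1, 2, 2, 0, 0.
g_2(k) for k = 0…4: 1, 3, 6, 6, 0.
c_4 = Σ_k C(4,k)·g_1(k)·g_2(4−k) = 4·2·6 + 6·2·6 = 48 + 72 = 120.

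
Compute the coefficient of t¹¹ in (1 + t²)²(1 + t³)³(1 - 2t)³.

-52

(1 + t²)² has coefficients 1,0,2,0,1 for degrees 0…4.
(1 + t³)³ has coefficients 1,0,0,3,0,0,3,0,0,1,0,0 for degrees 0…11.
Finally multiplying by (1 - 2t)³, the product of all factors after the first has coefficients 1,-6,12,-5,-18,36,-21,-18,36,-23,-6,12 for degrees 0…11.
[t¹¹] = 1·12 + 2·(-23) + 1·(-18) = -52.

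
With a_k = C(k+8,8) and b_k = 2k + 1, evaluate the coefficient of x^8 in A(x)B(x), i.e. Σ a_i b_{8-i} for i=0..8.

63206

This is [x^8] in the product of the two ordinary generating functions.
Σ = 1·17 + 9·15 + 45·13 + 165·11 + 495·9 + 1287·7 + 3003·5 + 6435·3 + 12870·1 = 63206.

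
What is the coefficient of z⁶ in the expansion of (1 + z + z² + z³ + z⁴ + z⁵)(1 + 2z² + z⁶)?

(1 + z + z² + z³ + z⁴ + z⁵) has coefficients 1,1,1,1,1,1 for degrees 0…5.
(1 + 2z² + z⁶) has coefficients 1,0,2,0,0,0,1 for degrees 0…6.
[z⁶] = 1·1 + 1·0 + 1·0 + 1·0 + 1·2 + 1·0 = 3.

3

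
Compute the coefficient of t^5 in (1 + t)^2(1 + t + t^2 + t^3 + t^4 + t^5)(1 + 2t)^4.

(1 + t)^2 has coefficients 1,2,1 for degrees 0…2.
(1 + t + t^2 + t^3 + t^4 + t^5) has coefficients 1,1,1,1,1,1 for degrees 0…5.
Finally multiplying by (1 + 2t)^4, the product of all factors after the first has coefficients 1,9,33,65,81,81 for degrees 0…5.
[t^5] = 1·81 + 2·81 + 1·65 = 308.

308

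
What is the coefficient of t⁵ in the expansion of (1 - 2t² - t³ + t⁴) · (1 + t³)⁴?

(1 - 2t² - t³ + t⁴) has coefficients 1,0,-2,-1,1 for degrees 0…4.
(1 + t³)⁴ has coefficients 1,0,0,4,0,0 for degrees 0…5.
[t⁵] = 1·0 − 2·4 − 1·0 + 1·0 = -8.

-8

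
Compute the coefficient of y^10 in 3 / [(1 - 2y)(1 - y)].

Partial fractions give a closed form: a_n = (6)·2^n + (-3)·1^n.
At n = 10: a_10 = 6141.

6141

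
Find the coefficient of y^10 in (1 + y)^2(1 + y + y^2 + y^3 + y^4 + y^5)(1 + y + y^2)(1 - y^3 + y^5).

4

(1 + y)^2 has coefficients 1,2,1 for degrees 0…2.
(1 + y + y^2 + y^3 + y^4 + y^5) has coefficients 1,1,1,1,1,1,0,0,0,0,0 for degrees 0…10.
Multiplying by (1 + y + y^2) gives running coefficients 1,2,3,3,3,3,2,1,0,0,0 for degrees 0…10.
Finally multiplying by (1 - y^3 + y^5), the product of all factors after the first has coefficients 1,2,3,2,1,1,1,1,0,1,2 for degrees 0…10.
[y^10] = 1·2 + 2·1 + 1·0 = 4.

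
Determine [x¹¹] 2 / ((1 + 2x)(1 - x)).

The denominator gives the recurrence a_n = −a_(n−1) + 2a_(n−2) for n ≥ 2; the numerator fixes a_0 = 2, a_1 = -2.
Iterating: 2, -2, 6, -10, 22, -42, 86, -170, 342, -682, 1366, -2730, so a_11 = -2730.

-2730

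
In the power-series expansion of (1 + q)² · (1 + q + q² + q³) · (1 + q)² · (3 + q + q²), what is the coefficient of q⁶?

41

(1 + q)² has coefficients 1,2,1 for degrees 0…2.
(1 + q + q² + q³) has coefficients 1,1,1,1,0,0,0 for degrees 0…6.
Multiplying by (1 + q)² gives running coefficients 1,3,4,4,3,1,0 for degrees 0…6.
Finally multiplying by (3 + q + q²), the product of all factors after the first has coefficients 3,10,16,19,17,10,4 for degrees 0…6.
[q⁶] = 1·4 + 2·10 + 1·17 = 41.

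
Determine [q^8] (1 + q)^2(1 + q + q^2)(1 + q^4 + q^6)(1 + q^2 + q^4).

12

(1 + q)^2 has coefficients 1,2,1 for degrees 0…2.
(1 + q + q^2) has coefficients 1,1,1,0,0,0,0,0,0 for degrees 0…8.
Multiplying by (1 + q^4 + q^6) gives running coefficients 1,1,1,0,1,1,2,1,1 for degrees 0…8.
Finally multiplying by (1 + q^2 + q^4), the product of all factors after the first has coefficients 1,1,2,1,3,2,4,2,4 for degrees 0…8.
[q^8] = 1·4 + 2·2 + 1·4 = 12.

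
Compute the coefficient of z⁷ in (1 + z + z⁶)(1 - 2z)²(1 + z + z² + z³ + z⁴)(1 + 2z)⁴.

(1 + z + z⁶) has coefficients 1,1,0,0,0,0,1 for degrees 0…6.
(1 - 2z)² has coefficients 1,-4,4,0,0,0,0,0 for degrees 0…7.
Multiplying by (1 + z + z² + z³ + z⁴) gives running coefficients 1,-3,1,1,1,0,4,0 for degrees 0…7.
Finally multiplying by (1 + 2z)⁴, the product of all factors after the first has coefficients 1,5,1,-31,-47,16,76,80 for degrees 0…7.
[z⁷] = 1·80 + 1·76 + 1·5 = 161.

161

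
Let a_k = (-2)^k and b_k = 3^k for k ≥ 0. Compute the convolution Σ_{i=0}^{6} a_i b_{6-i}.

463

The convolution is the t^6 coefficient of A(t)B(t).
Σ = 1·729 − 2·243 + 4·81 − 8·27 + 16·9 − 32·3 + 64·1 = 463.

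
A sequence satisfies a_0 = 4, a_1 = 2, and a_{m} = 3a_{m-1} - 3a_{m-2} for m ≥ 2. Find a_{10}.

The ordinary generating function has denominator 1 - 3q + 3q^2.
Iterating the recurrence: a_0,…,a_{10} = 4, 2, -6, -24, -54, -90, -108, -54, 162, 648, 1458.

1458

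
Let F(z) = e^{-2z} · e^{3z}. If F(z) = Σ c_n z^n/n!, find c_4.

1

The EGF product rule gives c_4 = Σ_{k_1+k_2=4} C(4; k_1,k_2) · ∏ g_i(k_i), where e^{-2z} gives (-2)^k; e^{3z} gives (3)^k.
g_1(k) for k = 0…4: 1, -2, 4, -8, 16.
g_2(k) for k = 0…4: 1, 3, 9, 27, 81.
c_4 = Σ_k C(4,k)·g_1(k)·g_2(4−k) = 1·1·81 + 4·(-2)·27 + 6·4·9 + 4·(-8)·3 + 1·16·1 = 81 − 216 + 216 − 96 + 16 = 1.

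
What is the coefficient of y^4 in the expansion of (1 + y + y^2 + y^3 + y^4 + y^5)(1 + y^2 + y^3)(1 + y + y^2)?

8

(1 + y + y^2 + y^3 + y^4 + y^5) has coefficients 1,1,1,1,1 for degrees 0…4.
(1 + y^2 + y^3) has coefficients 1,0,1,1,0 for degrees 0…4.
Finally multiplying by (1 + y + y^2), the product of all factors after the first has coefficients 1,1,2,2,2 for degrees 0…4.
[y^4] = 1·2 + 1·2 + 1·2 + 1·1 + 1·1 = 8.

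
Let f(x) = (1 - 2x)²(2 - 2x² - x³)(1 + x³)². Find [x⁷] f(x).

(1 - 2x)² has coefficients 1,-4,4 for degrees 0…2.
(2 - 2x² - x³) has coefficients 2,0,-2,-1,0,0,0,0 for degrees 0…7.
Finally multiplying by (1 + x³)², the product of all factors after the first has coefficients 2,0,-2,3,0,-4,0,0 for degrees 0…7.
[x⁷] = 1·0 − 4·0 + 4·(-4) = -16.

-16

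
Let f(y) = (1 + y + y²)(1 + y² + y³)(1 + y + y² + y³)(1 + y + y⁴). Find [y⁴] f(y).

14

(1 + y + y²) has coefficients 1,1,1 for degrees 0…2.
(1 + y² + y³) has coefficients 1,0,1,1,0 for degrees 0…4.
Multiplying by (1 + y + y² + y³) gives running coefficients 1,1,2,3,2 for degrees 0…4.
Finally multiplying by (1 + y + y⁴), the product of all factors after the first has coefficients 1,2,3,5,6 for degrees 0…4.
[y⁴] = 1·6 + 1·5 + 1·3 = 14.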